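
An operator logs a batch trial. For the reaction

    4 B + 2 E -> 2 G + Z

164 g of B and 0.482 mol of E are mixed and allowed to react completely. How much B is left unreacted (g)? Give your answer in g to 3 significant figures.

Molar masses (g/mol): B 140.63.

n(B) = 164.0 / 140.63 = 1.166 mol
n(E) = 0.4820 mol
n/ν → B: 0.2915, E: 0.2410; E is limiting.
B consumed = (4/2) × 0.4820 = 0.9640 mol
B remaining = 1.166 − 0.9640 = 0.2020 mol
mass = 0.2020 × 140.63 = 28.41 g

28.4 g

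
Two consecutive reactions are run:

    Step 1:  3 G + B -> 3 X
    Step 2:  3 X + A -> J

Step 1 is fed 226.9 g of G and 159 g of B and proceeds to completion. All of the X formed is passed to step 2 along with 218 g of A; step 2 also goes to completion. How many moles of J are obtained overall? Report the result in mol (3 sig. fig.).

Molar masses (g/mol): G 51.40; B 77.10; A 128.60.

Step 1:
n(G) = 226.9 / 51.40 = 4.414 mol
n(B) = 159.0 / 77.10 = 2.062 mol
n/ν → G: 1.471, B: 2.062; G is limiting.
n(X) produced = (3/3) × 4.414 = 4.414 mol
Step 2:
n(X) available = 4.414 mol
n(A) = 218.0 / 128.60 = 1.695 mol
n/ν → X: 1.471, A: 1.695; X is limiting.
n(J) = (1/3) × 4.414 = 1.471 mol

1.47 mol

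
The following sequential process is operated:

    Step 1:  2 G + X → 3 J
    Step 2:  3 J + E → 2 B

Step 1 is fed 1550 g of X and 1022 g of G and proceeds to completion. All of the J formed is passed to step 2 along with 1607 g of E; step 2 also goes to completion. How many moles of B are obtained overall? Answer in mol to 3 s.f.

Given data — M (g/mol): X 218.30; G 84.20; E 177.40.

12.1 mol

Step 1:
n(X) = 1550 / 218.30 = 7.100 mol
n(G) = 1022 / 84.20 = 12.14 mol
n/ν for X = 7.100/1 = 7.100
n/ν for G = 12.14/2 = 6.070
Smallest n/ν is G → limiting reagent.
n(J) produced = (3/2) × 12.14 = 18.21 mol
Step 2:
n(J) available = 18.21 mol
n(E) = 1607 / 177.40 = 9.059 mol
n/ν for J = 18.21/3 = 6.070
n/ν for E = 9.059/1 = 9.059
Smallest n/ν is J → limiting reagent.
n(B) = (2/3) × 18.21 = 12.14 mol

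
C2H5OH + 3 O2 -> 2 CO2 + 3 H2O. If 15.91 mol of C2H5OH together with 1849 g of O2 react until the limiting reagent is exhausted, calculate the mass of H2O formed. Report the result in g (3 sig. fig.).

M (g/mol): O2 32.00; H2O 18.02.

860 g

n(C2H5OH) = 15.91 mol
n(O2) = 1849 / 32.00 = 57.78 mol
n/ν for C2H5OH = 15.91/1 = 15.91
n/ν for O2 = 57.78/3 = 19.26
Smallest n/ν is C2H5OH → limiting reagent.
n(H2O) = (3/1) × 15.91 = 47.73 mol
mass = 47.73 × 18.02 = 860.1 g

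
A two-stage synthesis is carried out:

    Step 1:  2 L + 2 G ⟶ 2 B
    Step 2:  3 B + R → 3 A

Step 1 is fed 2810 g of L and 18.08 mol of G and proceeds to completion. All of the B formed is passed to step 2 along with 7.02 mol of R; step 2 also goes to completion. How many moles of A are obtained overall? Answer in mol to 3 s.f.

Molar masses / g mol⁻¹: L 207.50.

Step 1:
n(L) = 2810 / 207.50 = 13.54 mol
n(G) = 18.08 mol
n/ν for L = 13.54/2 = 6.770
n/ν for G = 18.08/2 = 9.040
Smallest n/ν is L → limiting reagent.
n(B) produced = (2/2) × 13.54 = 13.54 mol
Step 2:
n(B) available = 13.54 mol
n(R) = 7.020 mol
n/ν for B = 13.54/3 = 4.513
n/ν for R = 7.020/1 = 7.020
Smallest n/ν is B → limiting reagent.
n(A) = (3/3) × 13.54 = 13.54 mol

13.5 mol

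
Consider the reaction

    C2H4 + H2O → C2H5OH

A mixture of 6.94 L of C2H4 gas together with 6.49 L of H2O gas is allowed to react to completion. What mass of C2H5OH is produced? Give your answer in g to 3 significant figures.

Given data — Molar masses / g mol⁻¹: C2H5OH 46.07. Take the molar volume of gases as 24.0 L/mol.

12.5 g

n(C2H4) = 6.940 / 24.0 = 0.2892 mol
n(H2O) = 6.490 / 24.0 = 0.2704 mol
n/ν for C2H4 = 0.2892/1 = 0.2892
n/ν for H2O = 0.2704/1 = 0.2704
Smallest n/ν is H2O → limiting reagent.
n(C2H5OH) = (1/1) × 0.2704 = 0.2704 mol
mass = 0.2704 × 46.07 = 12.46 g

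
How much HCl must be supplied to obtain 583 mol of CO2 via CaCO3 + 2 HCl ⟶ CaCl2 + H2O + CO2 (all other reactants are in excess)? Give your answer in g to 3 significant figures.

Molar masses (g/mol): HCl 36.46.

n(CO2) = 583.0 mol
n(HCl) = (2/1) × 583.0 = 1166 mol
mass = 1166 × 36.46 = 42510 g

42500 g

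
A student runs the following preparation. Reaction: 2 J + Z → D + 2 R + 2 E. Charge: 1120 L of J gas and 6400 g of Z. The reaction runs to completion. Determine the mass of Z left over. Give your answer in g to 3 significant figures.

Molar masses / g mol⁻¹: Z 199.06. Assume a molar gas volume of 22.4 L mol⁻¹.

n(J) = 1120 / 22.4 = 50.00 mol
n(Z) = 6400 / 199.06 = 32.15 mol
n/ν for J = 50.00/2 = 25.00
n/ν for Z = 32.15/1 = 32.15
Smallest n/ν is J → limiting reagent.
Z consumed = (1/2) × 50.00 = 25.00 mol
Z remaining = 32.15 − 25.00 = 7.150 mol
mass = 7.150 × 199.06 = 1423 g

1420 g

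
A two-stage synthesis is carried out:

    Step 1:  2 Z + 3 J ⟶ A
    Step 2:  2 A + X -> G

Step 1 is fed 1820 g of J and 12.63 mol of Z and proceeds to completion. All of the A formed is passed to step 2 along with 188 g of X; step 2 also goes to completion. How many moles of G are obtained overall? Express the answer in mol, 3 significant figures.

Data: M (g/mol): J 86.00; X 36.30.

Step 1:
n(J) = 1820 / 86.00 = 21.16 mol
n(Z) = 12.63 mol
n/ν for J = 21.16/3 = 7.053
n/ν for Z = 12.63/2 = 6.315
Smallest n/ν is Z → limiting reagent.
n(A) produced = (1/2) × 12.63 = 6.315 mol
Step 2:
n(A) available = 6.315 mol
n(X) = 188.0 / 36.30 = 5.179 mol
n/ν for A = 6.315/2 = 3.158
n/ν for X = 5.179/1 = 5.179
Smallest n/ν is A → limiting reagent.
n(G) = (1/2) × 6.315 = 3.158 mol

3.16 mol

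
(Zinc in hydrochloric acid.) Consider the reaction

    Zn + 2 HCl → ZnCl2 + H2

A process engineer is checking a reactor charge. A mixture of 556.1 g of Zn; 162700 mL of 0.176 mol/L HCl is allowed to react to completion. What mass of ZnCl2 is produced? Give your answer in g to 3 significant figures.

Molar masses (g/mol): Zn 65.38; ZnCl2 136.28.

n(Zn) = 556.1 / 65.38 = 8.506 mol
n(HCl) = 0.176 × 162700/1000 = 28.64 mol
n/ν → Zn: 8.506, HCl: 14.32; Zn is limiting.
n(ZnCl2) = (1/1) × 8.506 = 8.506 mol
mass = 8.506 × 136.28 = 1159 g

1160 g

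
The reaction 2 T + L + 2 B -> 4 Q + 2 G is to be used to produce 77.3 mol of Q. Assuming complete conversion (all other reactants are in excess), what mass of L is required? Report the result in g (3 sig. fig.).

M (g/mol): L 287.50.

5560 g

n(Q) = 77.30 mol
n(L) = (1/4) × 77.30 = 19.33 mol
mass = 19.33 × 287.50 = 5557 g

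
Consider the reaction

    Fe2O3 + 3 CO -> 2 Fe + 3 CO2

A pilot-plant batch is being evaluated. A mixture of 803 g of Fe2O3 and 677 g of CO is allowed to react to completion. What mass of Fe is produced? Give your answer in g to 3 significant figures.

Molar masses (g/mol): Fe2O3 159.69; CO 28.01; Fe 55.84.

562 g

n(Fe2O3) = 803.0 / 159.69 = 5.028 mol
n(CO) = 677.0 / 28.01 = 24.17 mol
n/ν → Fe2O3: 5.028, CO: 8.057; Fe2O3 is limiting.
n(Fe) = (2/1) × 5.028 = 10.06 mol
mass = 10.06 × 55.84 = 561.8 g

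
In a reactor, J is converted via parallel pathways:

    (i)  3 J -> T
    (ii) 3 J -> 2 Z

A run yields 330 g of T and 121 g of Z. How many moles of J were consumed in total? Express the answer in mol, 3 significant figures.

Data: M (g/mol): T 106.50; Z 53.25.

n(T) = 330 / 106.50 = 3.099 mol
n(Z) = 121 / 53.25 = 2.272 mol
n(J) via (i) = (3/1)×3.099 = 9.297 mol
n(J) via (ii) = (3/2)×2.272 = 3.408 mol
total n(J) = 9.297 + 3.408 = 12.71 mol

12.7 mol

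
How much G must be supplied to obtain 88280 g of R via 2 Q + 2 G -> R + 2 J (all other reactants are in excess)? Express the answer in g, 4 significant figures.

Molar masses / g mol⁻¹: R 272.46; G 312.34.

202400 g

n(R) = 88280 / 272.46 = 324.0 mol
n(G) = (2/1) × 324.0 = 648.0 mol
mass = 648.0 × 312.34 = 202400 g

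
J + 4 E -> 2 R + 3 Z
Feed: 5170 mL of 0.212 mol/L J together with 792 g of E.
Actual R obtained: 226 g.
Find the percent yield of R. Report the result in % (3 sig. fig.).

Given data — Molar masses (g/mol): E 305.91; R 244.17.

n(J) = 0.212 × 5170/1000 = 1.096 mol
n(E) = 792.0 / 305.91 = 2.589 mol
n/ν → J: 1.096, E: 0.6473; E is limiting.
theoretical n(R) = (2/4) × 2.589 = 1.295 mol → 316.2 g
% yield = 226 / 316.2 × 100 = 71.47 %

71.5 %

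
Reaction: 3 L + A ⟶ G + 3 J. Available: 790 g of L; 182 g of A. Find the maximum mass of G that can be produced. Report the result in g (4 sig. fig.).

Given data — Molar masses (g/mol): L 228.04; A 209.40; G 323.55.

n(L) = 790.0 / 228.04 = 3.464 mol
n(A) = 182.0 / 209.40 = 0.8691 mol
n/ν → L: 1.155, A: 0.8691; A is limiting.
n(G) = (1/1) × 0.8691 = 0.8691 mol
mass = 0.8691 × 323.55 = 281.2 g

281.2 g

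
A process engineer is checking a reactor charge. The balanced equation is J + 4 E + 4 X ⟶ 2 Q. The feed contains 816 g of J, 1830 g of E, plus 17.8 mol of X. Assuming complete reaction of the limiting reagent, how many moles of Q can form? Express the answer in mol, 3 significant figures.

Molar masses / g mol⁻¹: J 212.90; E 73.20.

7.67 mol

n(J) = 816.0 / 212.90 = 3.833 mol
n(E) = 1830 / 73.20 = 25.00 mol
n(X) = 17.80 mol
n/ν → J: 3.833, E: 6.250, X: 4.450; J is limiting.
n(Q) = (2/1) × 3.833 = 7.666 mol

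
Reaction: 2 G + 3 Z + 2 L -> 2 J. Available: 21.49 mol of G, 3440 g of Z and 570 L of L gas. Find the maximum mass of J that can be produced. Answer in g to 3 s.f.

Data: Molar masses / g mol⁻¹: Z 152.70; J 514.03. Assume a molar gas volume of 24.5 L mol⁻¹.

n(G) = 21.49 mol
n(Z) = 3440 / 152.70 = 22.53 mol
n(L) = 570.0 / 24.5 = 23.27 mol
n/ν for G = 21.49/2 = 10.75
n/ν for Z = 22.53/3 = 7.510
n/ν for L = 23.27/2 = 11.64
Smallest n/ν is Z → limiting reagent.
n(J) = (2/3) × 22.53 = 15.02 mol
mass = 15.02 × 514.03 = 7721 g

7720 g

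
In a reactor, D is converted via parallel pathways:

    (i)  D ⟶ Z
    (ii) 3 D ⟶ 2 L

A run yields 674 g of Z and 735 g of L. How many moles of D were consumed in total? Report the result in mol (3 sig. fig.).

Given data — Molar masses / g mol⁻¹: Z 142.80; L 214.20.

n(Z) = 674 / 142.80 = 4.720 mol
n(L) = 735 / 214.20 = 3.431 mol
n(D) via (i) = (1/1)×4.720 = 4.720 mol
n(D) via (ii) = (3/2)×3.431 = 5.147 mol
total n(D) = 4.720 + 5.147 = 9.867 mol

9.87 mol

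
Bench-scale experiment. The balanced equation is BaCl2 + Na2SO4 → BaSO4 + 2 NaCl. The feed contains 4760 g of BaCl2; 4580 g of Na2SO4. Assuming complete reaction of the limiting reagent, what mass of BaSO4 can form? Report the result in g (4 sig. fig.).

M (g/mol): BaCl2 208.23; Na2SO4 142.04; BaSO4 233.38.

5335 g

n(BaCl2) = 4760 / 208.23 = 22.86 mol
n(Na2SO4) = 4580 / 142.04 = 32.24 mol
n/ν for BaCl2 = 22.86/1 = 22.86
n/ν for Na2SO4 = 32.24/1 = 32.24
Smallest n/ν is BaCl2 → limiting reagent.
n(BaSO4) = (1/1) × 22.86 = 22.86 mol
mass = 22.86 × 233.38 = 5335 g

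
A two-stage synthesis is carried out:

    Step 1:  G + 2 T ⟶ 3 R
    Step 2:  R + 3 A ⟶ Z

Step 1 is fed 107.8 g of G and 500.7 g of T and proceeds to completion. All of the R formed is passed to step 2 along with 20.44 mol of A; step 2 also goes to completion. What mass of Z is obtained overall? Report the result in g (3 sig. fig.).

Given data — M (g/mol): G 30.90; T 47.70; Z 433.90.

Step 1:
n(G) = 107.8 / 30.90 = 3.489 mol
n(T) = 500.7 / 47.70 = 10.50 mol
n/ν for G = 3.489/1 = 3.489
n/ν for T = 10.50/2 = 5.250
Smallest n/ν is G → limiting reagent.
n(R) produced = (3/1) × 3.489 = 10.47 mol
Step 2:
n(R) available = 10.47 mol
n(A) = 20.44 mol
n/ν for R = 10.47/1 = 10.47
n/ν for A = 20.44/3 = 6.813
Smallest n/ν is A → limiting reagent.
n(Z) = (1/3) × 20.44 = 6.813 mol
mass = 6.813 × 433.90 = 2956 g

2960 g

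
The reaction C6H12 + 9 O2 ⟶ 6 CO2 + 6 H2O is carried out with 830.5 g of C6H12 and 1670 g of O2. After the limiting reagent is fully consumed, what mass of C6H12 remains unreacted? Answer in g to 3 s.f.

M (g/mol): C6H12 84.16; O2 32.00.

342 g

n(C6H12) = 830.5 / 84.16 = 9.868 mol
n(O2) = 1670 / 32.00 = 52.19 mol
n/ν for C6H12 = 9.868/1 = 9.868
n/ν for O2 = 52.19/9 = 5.799
Smallest n/ν is O2 → limiting reagent.
C6H12 consumed = (1/9) × 52.19 = 5.799 mol
C6H12 remaining = 9.868 − 5.799 = 4.069 mol
mass = 4.069 × 84.16 = 342.4 g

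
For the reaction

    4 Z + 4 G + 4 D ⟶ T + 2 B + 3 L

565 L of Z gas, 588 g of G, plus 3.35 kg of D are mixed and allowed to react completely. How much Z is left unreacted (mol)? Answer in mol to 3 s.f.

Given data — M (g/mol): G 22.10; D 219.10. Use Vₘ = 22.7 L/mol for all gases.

9.60 mol

n(Z) = 565.0 / 22.7 = 24.89 mol
n(G) = 588.0 / 22.10 = 26.61 mol
n(D) = 3.350×1000 / 219.10 = 15.29 mol
n/ν for Z = 24.89/4 = 6.223
n/ν for G = 26.61/4 = 6.653
n/ν for D = 15.29/4 = 3.823
Smallest n/ν is D → limiting reagent.
Z consumed = (4/4) × 15.29 = 15.29 mol
Z remaining = 24.89 − 15.29 = 9.600 mol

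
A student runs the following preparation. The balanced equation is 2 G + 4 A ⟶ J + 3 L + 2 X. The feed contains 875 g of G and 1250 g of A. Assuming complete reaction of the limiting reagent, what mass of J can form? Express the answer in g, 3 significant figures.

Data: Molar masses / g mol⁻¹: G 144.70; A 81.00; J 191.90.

580 g

n(G) = 875.0 / 144.70 = 6.047 mol
n(A) = 1250 / 81.00 = 15.43 mol
n/ν for G = 6.047/2 = 3.024
n/ν for A = 15.43/4 = 3.858
Smallest n/ν is G → limiting reagent.
n(J) = (1/2) × 6.047 = 3.024 mol
mass = 3.024 × 191.90 = 580.3 g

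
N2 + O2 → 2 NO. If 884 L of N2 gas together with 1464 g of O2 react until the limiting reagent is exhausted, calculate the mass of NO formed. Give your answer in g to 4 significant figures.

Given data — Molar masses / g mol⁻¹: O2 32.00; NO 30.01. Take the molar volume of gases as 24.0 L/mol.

2211 g

n(N2) = 884.0 / 24.0 = 36.83 mol
n(O2) = 1464 / 32.00 = 45.75 mol
n/ν for N2 = 36.83/1 = 36.83
n/ν for O2 = 45.75/1 = 45.75
Smallest n/ν is N2 → limiting reagent.
n(NO) = (2/1) × 36.83 = 73.66 mol
mass = 73.66 × 30.01 = 2211 g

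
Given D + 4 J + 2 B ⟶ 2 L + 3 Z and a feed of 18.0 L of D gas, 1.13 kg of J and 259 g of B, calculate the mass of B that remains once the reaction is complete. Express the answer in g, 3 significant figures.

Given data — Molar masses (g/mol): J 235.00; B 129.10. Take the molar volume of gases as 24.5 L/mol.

n(D) = 18.00 / 24.5 = 0.7347 mol
n(J) = 1.130×1000 / 235.00 = 4.809 mol
n(B) = 259.0 / 129.10 = 2.006 mol
n/ν for D = 0.7347/1 = 0.7347
n/ν for J = 4.809/4 = 1.202
n/ν for B = 2.006/2 = 1.003
Smallest n/ν is D → limiting reagent.
B consumed = (2/1) × 0.7347 = 1.469 mol
B remaining = 2.006 − 1.469 = 0.5370 mol
mass = 0.5370 × 129.10 = 69.33 g

69.3 g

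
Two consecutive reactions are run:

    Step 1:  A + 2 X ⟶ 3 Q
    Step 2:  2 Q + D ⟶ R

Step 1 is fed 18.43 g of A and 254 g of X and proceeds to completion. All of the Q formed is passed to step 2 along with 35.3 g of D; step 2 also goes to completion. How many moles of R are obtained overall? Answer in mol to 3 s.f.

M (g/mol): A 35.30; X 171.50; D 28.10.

0.783 mol

Step 1:
n(A) = 18.43 / 35.30 = 0.5221 mol
n(X) = 254.0 / 171.50 = 1.481 mol
n/ν for A = 0.5221/1 = 0.5221
n/ν for X = 1.481/2 = 0.7405
Smallest n/ν is A → limiting reagent.
n(Q) produced = (3/1) × 0.5221 = 1.566 mol
Step 2:
n(Q) available = 1.566 mol
n(D) = 35.30 / 28.10 = 1.256 mol
n/ν for Q = 1.566/2 = 0.7830
n/ν for D = 1.256/1 = 1.256
Smallest n/ν is Q → limiting reagent.
n(R) = (1/2) × 1.566 = 0.7830 mol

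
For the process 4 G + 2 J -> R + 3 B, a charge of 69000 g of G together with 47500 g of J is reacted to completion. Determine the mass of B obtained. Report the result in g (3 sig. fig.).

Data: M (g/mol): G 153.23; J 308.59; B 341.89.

n(G) = 69000 / 153.23 = 450.3 mol
n(J) = 47500 / 308.59 = 153.9 mol
n/ν → G: 112.6, J: 76.95; J is limiting.
n(B) = (3/2) × 153.9 = 230.9 mol
mass = 230.9 × 341.89 = 78940 g

78900 g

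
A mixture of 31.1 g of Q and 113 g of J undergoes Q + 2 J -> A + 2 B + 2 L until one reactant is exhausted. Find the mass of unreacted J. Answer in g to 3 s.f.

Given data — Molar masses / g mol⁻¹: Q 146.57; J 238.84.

11.6 g

n(Q) = 31.10 / 146.57 = 0.2122 mol
n(J) = 113.0 / 238.84 = 0.4731 mol
n/ν for Q = 0.2122/1 = 0.2122
n/ν for J = 0.4731/2 = 0.2366
Smallest n/ν is Q → limiting reagent.
J consumed = (2/1) × 0.2122 = 0.4244 mol
J remaining = 0.4731 − 0.4244 = 0.04870 mol
mass = 0.04870 × 238.84 = 11.63 g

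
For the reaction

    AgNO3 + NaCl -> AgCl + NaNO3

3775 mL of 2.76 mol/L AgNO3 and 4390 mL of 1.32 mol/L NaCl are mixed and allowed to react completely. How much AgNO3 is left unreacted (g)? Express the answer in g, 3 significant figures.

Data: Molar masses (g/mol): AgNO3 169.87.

n(AgNO3) = 2.76 × 3775/1000 = 10.42 mol
n(NaCl) = 1.32 × 4390/1000 = 5.795 mol
n/ν → AgNO3: 10.42, NaCl: 5.795; NaCl is limiting.
AgNO3 consumed = (1/1) × 5.795 = 5.795 mol
AgNO3 remaining = 10.42 − 5.795 = 4.625 mol
mass = 4.625 × 169.87 = 785.6 g

786 g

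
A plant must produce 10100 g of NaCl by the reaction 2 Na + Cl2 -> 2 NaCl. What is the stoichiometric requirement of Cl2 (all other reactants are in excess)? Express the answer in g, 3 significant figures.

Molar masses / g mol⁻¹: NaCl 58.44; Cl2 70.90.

n(NaCl) = 10100 / 58.44 = 172.8 mol
n(Cl2) = (1/2) × 172.8 = 86.40 mol
mass = 86.40 × 70.90 = 6126 g

6130 g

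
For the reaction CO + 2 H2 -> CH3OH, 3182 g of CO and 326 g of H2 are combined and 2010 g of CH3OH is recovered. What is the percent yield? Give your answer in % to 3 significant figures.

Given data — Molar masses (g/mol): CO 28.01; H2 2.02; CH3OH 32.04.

n(CO) = 3182 / 28.01 = 113.6 mol
n(H2) = 326.0 / 2.02 = 161.4 mol
n/ν for CO = 113.6/1 = 113.6
n/ν for H2 = 161.4/2 = 80.70
Smallest n/ν is H2 → limiting reagent.
theoretical n(CH3OH) = (1/2) × 161.4 = 80.70 mol → 2586 g
% yield = 2010 / 2586 × 100 = 77.73 %

77.7 %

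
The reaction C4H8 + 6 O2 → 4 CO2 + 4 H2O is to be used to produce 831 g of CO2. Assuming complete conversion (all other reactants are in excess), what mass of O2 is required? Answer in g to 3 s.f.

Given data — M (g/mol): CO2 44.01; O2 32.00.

906 g

n(CO2) = 831 / 44.01 = 18.88 mol
n(O2) = (6/4) × 18.88 = 28.32 mol
mass = 28.32 × 32.00 = 906.2 g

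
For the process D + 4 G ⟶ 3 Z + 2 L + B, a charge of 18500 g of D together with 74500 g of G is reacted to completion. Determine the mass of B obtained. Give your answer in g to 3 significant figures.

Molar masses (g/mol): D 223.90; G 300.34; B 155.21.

9630 g

n(D) = 18500 / 223.90 = 82.63 mol
n(G) = 74500 / 300.34 = 248.1 mol
n/ν → D: 82.63, G: 62.03; G is limiting.
n(B) = (1/4) × 248.1 = 62.03 mol
mass = 62.03 × 155.21 = 9628 g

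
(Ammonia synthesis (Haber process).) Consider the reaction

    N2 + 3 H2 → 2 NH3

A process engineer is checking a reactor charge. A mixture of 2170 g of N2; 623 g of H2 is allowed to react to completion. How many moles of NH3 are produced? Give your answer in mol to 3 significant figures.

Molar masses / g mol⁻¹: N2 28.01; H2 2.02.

155 mol

n(N2) = 2170 / 28.01 = 77.47 mol
n(H2) = 623.0 / 2.02 = 308.4 mol
n/ν → N2: 77.47, H2: 102.8; N2 is limiting.
n(NH3) = (2/1) × 77.47 = 154.9 mol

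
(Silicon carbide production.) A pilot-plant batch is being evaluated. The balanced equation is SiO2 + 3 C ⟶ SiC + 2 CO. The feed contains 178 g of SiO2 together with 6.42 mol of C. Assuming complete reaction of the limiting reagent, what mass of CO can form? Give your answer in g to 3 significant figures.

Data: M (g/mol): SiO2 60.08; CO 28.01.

n(SiO2) = 178.0 / 60.08 = 2.963 mol
n(C) = 6.420 mol
n/ν for SiO2 = 2.963/1 = 2.963
n/ν for C = 6.420/3 = 2.140
Smallest n/ν is C → limiting reagent.
n(CO) = (2/3) × 6.420 = 4.280 mol
mass = 4.280 × 28.01 = 119.9 g

120 g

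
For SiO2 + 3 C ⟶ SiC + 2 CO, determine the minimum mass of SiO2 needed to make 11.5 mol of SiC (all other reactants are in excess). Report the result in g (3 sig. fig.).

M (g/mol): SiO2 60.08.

n(SiC) = 11.50 mol
n(SiO2) = (1/1) × 11.50 = 11.50 mol
mass = 11.50 × 60.08 = 690.9 g

691 g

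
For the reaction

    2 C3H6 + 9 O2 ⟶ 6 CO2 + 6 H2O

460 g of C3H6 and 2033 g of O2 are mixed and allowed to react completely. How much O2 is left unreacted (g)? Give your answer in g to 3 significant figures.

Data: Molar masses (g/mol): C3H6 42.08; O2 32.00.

n(C3H6) = 460.0 / 42.08 = 10.93 mol
n(O2) = 2033 / 32.00 = 63.53 mol
n/ν for C3H6 = 10.93/2 = 5.465
n/ν for O2 = 63.53/9 = 7.059
Smallest n/ν is C3H6 → limiting reagent.
O2 consumed = (9/2) × 10.93 = 49.19 mol
O2 remaining = 63.53 − 49.19 = 14.34 mol
mass = 14.34 × 32.00 = 458.9 g

459 g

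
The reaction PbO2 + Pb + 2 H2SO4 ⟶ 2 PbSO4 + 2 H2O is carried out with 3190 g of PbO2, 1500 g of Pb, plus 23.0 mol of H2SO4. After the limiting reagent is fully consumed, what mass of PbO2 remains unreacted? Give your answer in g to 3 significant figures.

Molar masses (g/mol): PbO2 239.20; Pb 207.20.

1460 g

n(PbO2) = 3190 / 239.20 = 13.34 mol
n(Pb) = 1500 / 207.20 = 7.239 mol
n(H2SO4) = 23.00 mol
n/ν for PbO2 = 13.34/1 = 13.34
n/ν for Pb = 7.239/1 = 7.239
n/ν for H2SO4 = 23.00/2 = 11.50
Smallest n/ν is Pb → limiting reagent.
PbO2 consumed = (1/1) × 7.239 = 7.239 mol
PbO2 remaining = 13.34 − 7.239 = 6.101 mol
mass = 6.101 × 239.20 = 1459 g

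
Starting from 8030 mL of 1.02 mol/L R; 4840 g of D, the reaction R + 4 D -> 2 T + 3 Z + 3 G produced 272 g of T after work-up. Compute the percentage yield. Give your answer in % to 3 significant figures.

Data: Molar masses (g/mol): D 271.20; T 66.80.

n(R) = 1.02 × 8030/1000 = 8.191 mol
n(D) = 4840 / 271.20 = 17.85 mol
n/ν → R: 8.191, D: 4.463; D is limiting.
theoretical n(T) = (2/4) × 17.85 = 8.925 mol → 596.2 g
% yield = 272 / 596.2 × 100 = 45.62 %

45.6 %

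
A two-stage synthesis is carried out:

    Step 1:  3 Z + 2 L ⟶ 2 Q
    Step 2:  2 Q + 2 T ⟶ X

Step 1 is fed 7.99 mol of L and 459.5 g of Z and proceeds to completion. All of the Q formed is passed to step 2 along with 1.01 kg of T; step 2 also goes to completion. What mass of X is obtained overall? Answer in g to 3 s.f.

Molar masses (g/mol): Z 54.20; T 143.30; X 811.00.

2290 g

Step 1:
n(L) = 7.990 mol
n(Z) = 459.5 / 54.20 = 8.478 mol
n/ν for L = 7.990/2 = 3.995
n/ν for Z = 8.478/3 = 2.826
Smallest n/ν is Z → limiting reagent.
n(Q) produced = (2/3) × 8.478 = 5.652 mol
Step 2:
n(Q) available = 5.652 mol
n(T) = 1.010×1000 / 143.30 = 7.048 mol
n/ν for Q = 5.652/2 = 2.826
n/ν for T = 7.048/2 = 3.524
Smallest n/ν is Q → limiting reagent.
n(X) = (1/2) × 5.652 = 2.826 mol
mass = 2.826 × 811.00 = 2292 g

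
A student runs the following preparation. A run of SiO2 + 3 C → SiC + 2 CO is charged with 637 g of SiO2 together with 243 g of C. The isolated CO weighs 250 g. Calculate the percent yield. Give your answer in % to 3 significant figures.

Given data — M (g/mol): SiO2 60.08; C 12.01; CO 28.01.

n(SiO2) = 637.0 / 60.08 = 10.60 mol
n(C) = 243.0 / 12.01 = 20.23 mol
n/ν for SiO2 = 10.60/1 = 10.60
n/ν for C = 20.23/3 = 6.743
Smallest n/ν is C → limiting reagent.
theoretical n(CO) = (2/3) × 20.23 = 13.49 mol → 377.9 g
% yield = 250 / 377.9 × 100 = 66.16 %

66.2 %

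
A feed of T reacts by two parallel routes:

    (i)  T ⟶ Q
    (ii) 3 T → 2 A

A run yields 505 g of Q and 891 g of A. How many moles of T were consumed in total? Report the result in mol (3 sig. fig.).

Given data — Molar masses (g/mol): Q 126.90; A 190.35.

n(Q) = 505 / 126.90 = 3.980 mol
n(A) = 891 / 190.35 = 4.681 mol
n(T) via (i) = (1/1)×3.980 = 3.980 mol
n(T) via (ii) = (3/2)×4.681 = 7.022 mol
total n(T) = 3.980 + 7.022 = 11.00 mol

11.0 mol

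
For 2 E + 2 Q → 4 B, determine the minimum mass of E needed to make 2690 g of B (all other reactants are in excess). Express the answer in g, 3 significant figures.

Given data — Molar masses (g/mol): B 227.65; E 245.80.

n(B) = 2690 / 227.65 = 11.82 mol
n(E) = (2/4) × 11.82 = 5.910 mol
mass = 5.910 × 245.80 = 1453 g

1450 g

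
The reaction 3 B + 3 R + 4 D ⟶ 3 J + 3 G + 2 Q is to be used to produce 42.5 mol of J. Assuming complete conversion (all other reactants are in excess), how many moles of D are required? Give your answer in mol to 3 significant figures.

n(J) = 42.50 mol
n(D) = (4/3) × 42.50 = 56.67 mol

56.7 mol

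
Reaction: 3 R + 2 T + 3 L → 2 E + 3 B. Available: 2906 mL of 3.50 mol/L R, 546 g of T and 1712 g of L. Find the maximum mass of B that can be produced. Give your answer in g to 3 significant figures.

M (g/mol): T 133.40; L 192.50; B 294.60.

n(R) = 3.50 × 2906/1000 = 10.17 mol
n(T) = 546.0 / 133.40 = 4.093 mol
n(L) = 1712 / 192.50 = 8.894 mol
n/ν for R = 10.17/3 = 3.390
n/ν for T = 4.093/2 = 2.047
n/ν for L = 8.894/3 = 2.965
Smallest n/ν is T → limiting reagent.
n(B) = (3/2) × 4.093 = 6.140 mol
mass = 6.140 × 294.60 = 1809 g

1810 g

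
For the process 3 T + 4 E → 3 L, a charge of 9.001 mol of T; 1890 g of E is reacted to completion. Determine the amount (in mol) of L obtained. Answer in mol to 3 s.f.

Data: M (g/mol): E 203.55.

6.96 mol

n(T) = 9.001 mol
n(E) = 1890 / 203.55 = 9.285 mol
n/ν for T = 9.001/3 = 3.000
n/ν for E = 9.285/4 = 2.321
Smallest n/ν is E → limiting reagent.
n(L) = (3/4) × 9.285 = 6.964 mol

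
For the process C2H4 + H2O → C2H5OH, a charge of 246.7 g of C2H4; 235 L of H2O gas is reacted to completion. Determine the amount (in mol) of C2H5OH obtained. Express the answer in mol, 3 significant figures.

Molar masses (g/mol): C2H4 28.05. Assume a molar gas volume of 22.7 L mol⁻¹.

8.80 mol

n(C2H4) = 246.7 / 28.05 = 8.795 mol
n(H2O) = 235.0 / 22.7 = 10.35 mol
n/ν for C2H4 = 8.795/1 = 8.795
n/ν for H2O = 10.35/1 = 10.35
Smallest n/ν is C2H4 → limiting reagent.
n(C2H5OH) = (1/1) × 8.795 = 8.795 mol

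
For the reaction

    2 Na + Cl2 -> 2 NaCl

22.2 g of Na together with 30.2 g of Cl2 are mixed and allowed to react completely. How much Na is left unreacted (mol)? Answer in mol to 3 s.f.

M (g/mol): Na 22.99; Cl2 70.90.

n(Na) = 22.20 / 22.99 = 0.9656 mol
n(Cl2) = 30.20 / 70.90 = 0.4260 mol
n/ν → Na: 0.4828, Cl2: 0.4260; Cl2 is limiting.
Na consumed = (2/1) × 0.4260 = 0.8520 mol
Na remaining = 0.9656 − 0.8520 = 0.1136 mol

0.114 mol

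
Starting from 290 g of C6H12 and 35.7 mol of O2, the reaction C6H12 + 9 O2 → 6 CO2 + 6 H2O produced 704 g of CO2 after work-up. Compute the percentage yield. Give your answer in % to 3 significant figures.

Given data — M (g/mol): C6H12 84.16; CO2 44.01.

77.4 %

n(C6H12) = 290.0 / 84.16 = 3.446 mol
n(O2) = 35.70 mol
n/ν for C6H12 = 3.446/1 = 3.446
n/ν for O2 = 35.70/9 = 3.967
Smallest n/ν is C6H12 → limiting reagent.
theoretical n(CO2) = (6/1) × 3.446 = 20.68 mol → 910.1 g
% yield = 704 / 910.1 × 100 = 77.35 %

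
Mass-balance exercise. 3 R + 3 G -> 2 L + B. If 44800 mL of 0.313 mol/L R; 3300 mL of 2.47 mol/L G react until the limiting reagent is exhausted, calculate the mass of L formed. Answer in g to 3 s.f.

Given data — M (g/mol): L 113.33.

616 g

n(R) = 0.313 × 44800/1000 = 14.02 mol
n(G) = 2.47 × 3300/1000 = 8.151 mol
n/ν → R: 4.673, G: 2.717; G is limiting.
n(L) = (2/3) × 8.151 = 5.434 mol
mass = 5.434 × 113.33 = 615.8 g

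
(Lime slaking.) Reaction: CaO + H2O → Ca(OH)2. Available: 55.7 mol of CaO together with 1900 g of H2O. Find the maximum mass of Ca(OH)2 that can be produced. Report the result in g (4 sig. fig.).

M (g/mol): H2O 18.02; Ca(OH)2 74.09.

n(CaO) = 55.70 mol
n(H2O) = 1900 / 18.02 = 105.4 mol
n/ν → CaO: 55.70, H2O: 105.4; CaO is limiting.
n(Ca(OH)2) = (1/1) × 55.70 = 55.70 mol
mass = 55.70 × 74.09 = 4127 g

4127 g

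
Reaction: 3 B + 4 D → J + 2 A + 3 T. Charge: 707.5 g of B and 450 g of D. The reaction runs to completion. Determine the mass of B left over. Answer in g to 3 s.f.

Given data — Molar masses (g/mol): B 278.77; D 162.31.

n(B) = 707.5 / 278.77 = 2.538 mol
n(D) = 450.0 / 162.31 = 2.772 mol
n/ν for B = 2.538/3 = 0.8460
n/ν for D = 2.772/4 = 0.6930
Smallest n/ν is D → limiting reagent.
B consumed = (3/4) × 2.772 = 2.079 mol
B remaining = 2.538 − 2.079 = 0.4590 mol
mass = 0.4590 × 278.77 = 128.0 g

128 g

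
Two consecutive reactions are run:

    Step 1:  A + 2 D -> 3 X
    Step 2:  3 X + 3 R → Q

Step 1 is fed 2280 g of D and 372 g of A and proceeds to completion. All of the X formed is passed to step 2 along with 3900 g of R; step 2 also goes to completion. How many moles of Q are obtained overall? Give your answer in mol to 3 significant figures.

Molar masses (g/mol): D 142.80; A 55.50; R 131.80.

6.70 mol

Step 1:
n(D) = 2280 / 142.80 = 15.97 mol
n(A) = 372.0 / 55.50 = 6.703 mol
n/ν → D: 7.985, A: 6.703; A is limiting.
n(X) produced = (3/1) × 6.703 = 20.11 mol
Step 2:
n(X) available = 20.11 mol
n(R) = 3900 / 131.80 = 29.59 mol
n/ν → X: 6.703, R: 9.863; X is limiting.
n(Q) = (1/3) × 20.11 = 6.703 mol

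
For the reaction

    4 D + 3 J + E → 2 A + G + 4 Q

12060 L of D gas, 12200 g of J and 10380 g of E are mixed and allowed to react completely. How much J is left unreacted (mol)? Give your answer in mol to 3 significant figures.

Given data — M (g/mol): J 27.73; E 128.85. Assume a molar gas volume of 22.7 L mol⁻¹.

n(D) = 12060 / 22.7 = 531.3 mol
n(J) = 12200 / 27.73 = 440.0 mol
n(E) = 10380 / 128.85 = 80.56 mol
n/ν for D = 531.3/4 = 132.8
n/ν for J = 440.0/3 = 146.7
n/ν for E = 80.56/1 = 80.56
Smallest n/ν is E → limiting reagent.
J consumed = (3/1) × 80.56 = 241.7 mol
J remaining = 440.0 − 241.7 = 198.3 mol

198 mol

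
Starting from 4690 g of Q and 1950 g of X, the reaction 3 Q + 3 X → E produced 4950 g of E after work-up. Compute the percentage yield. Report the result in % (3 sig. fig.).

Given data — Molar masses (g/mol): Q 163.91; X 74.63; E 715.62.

n(Q) = 4690 / 163.91 = 28.61 mol
n(X) = 1950 / 74.63 = 26.13 mol
n/ν for Q = 28.61/3 = 9.537
n/ν for X = 26.13/3 = 8.710
Smallest n/ν is X → limiting reagent.
theoretical n(E) = (1/3) × 26.13 = 8.710 mol → 6233 g
% yield = 4950 / 6233 × 100 = 79.42 %

79.4 %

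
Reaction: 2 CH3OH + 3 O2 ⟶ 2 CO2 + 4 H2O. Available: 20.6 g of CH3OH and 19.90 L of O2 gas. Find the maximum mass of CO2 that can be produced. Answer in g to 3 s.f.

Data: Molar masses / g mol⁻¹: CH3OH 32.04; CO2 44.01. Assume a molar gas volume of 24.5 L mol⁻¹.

n(CH3OH) = 20.60 / 32.04 = 0.6429 mol
n(O2) = 19.90 / 24.5 = 0.8122 mol
n/ν for CH3OH = 0.6429/2 = 0.3215
n/ν for O2 = 0.8122/3 = 0.2707
Smallest n/ν is O2 → limiting reagent.
n(CO2) = (2/3) × 0.8122 = 0.5415 mol
mass = 0.5415 × 44.01 = 23.83 g

23.8 g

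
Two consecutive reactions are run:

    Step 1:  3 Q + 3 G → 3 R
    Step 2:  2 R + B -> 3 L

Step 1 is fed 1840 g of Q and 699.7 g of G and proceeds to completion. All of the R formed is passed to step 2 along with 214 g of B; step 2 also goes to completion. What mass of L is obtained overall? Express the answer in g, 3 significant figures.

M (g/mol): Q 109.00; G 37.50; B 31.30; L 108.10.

Step 1:
n(Q) = 1840 / 109.00 = 16.88 mol
n(G) = 699.7 / 37.50 = 18.66 mol
n/ν → Q: 5.627, G: 6.220; Q is limiting.
n(R) produced = (3/3) × 16.88 = 16.88 mol
Step 2:
n(R) available = 16.88 mol
n(B) = 214.0 / 31.30 = 6.837 mol
n/ν → R: 8.440, B: 6.837; B is limiting.
n(L) = (3/1) × 6.837 = 20.51 mol
mass = 20.51 × 108.10 = 2217 g

2220 g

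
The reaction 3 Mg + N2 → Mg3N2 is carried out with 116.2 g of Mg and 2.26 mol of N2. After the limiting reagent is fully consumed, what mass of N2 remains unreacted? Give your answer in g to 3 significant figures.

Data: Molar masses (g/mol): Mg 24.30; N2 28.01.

18.7 g

n(Mg) = 116.2 / 24.30 = 4.782 mol
n(N2) = 2.260 mol
n/ν → Mg: 1.594, N2: 2.260; Mg is limiting.
N2 consumed = (1/3) × 4.782 = 1.594 mol
N2 remaining = 2.260 − 1.594 = 0.6660 mol
mass = 0.6660 × 28.01 = 18.65 g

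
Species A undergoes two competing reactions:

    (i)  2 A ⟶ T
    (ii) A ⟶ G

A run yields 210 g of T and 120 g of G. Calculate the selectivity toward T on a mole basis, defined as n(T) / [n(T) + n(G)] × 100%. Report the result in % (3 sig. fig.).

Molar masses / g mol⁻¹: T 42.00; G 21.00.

46.7 %

n(T) = 210 / 42.00 = 5.000 mol
n(G) = 120 / 21.00 = 5.714 mol
selectivity = 5.000/(5.000+5.714) × 100 = 46.67 %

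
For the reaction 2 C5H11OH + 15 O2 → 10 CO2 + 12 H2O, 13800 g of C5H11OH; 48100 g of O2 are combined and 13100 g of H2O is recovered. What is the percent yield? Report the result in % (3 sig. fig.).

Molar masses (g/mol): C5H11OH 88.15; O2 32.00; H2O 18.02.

n(C5H11OH) = 13800 / 88.15 = 156.6 mol
n(O2) = 48100 / 32.00 = 1503 mol
n/ν for C5H11OH = 156.6/2 = 78.30
n/ν for O2 = 1503/15 = 100.2
Smallest n/ν is C5H11OH → limiting reagent.
theoretical n(H2O) = (12/2) × 156.6 = 939.6 mol → 16930 g
% yield = 13100 / 16930 × 100 = 77.38 %

77.4 %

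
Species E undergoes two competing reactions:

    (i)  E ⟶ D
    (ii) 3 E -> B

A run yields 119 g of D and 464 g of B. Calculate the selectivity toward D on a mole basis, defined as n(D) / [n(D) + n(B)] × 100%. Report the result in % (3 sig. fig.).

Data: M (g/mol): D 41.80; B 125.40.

n(D) = 119 / 41.80 = 2.847 mol
n(B) = 464 / 125.40 = 3.700 mol
selectivity = 2.847/(2.847+3.700) × 100 = 43.49 %

43.5 %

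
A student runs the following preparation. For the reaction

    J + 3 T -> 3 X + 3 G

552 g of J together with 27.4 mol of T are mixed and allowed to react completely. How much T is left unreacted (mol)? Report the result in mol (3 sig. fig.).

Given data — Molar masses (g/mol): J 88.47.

n(J) = 552.0 / 88.47 = 6.239 mol
n(T) = 27.40 mol
n/ν for J = 6.239/1 = 6.239
n/ν for T = 27.40/3 = 9.133
Smallest n/ν is J → limiting reagent.
T consumed = (3/1) × 6.239 = 18.72 mol
T remaining = 27.40 − 18.72 = 8.680 mol

8.68 mol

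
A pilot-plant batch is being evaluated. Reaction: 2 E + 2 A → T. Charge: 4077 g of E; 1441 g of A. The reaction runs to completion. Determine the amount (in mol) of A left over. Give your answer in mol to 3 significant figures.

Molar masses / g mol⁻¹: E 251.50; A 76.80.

2.55 mol

n(E) = 4077 / 251.50 = 16.21 mol
n(A) = 1441 / 76.80 = 18.76 mol
n/ν for E = 16.21/2 = 8.105
n/ν for A = 18.76/2 = 9.380
Smallest n/ν is E → limiting reagent.
A consumed = (2/2) × 16.21 = 16.21 mol
A remaining = 18.76 − 16.21 = 2.550 mol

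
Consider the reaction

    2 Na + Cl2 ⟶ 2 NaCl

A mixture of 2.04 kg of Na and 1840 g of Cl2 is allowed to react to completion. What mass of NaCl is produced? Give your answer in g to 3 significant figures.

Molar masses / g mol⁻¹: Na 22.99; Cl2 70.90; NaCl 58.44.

n(Na) = 2.040×1000 / 22.99 = 88.73 mol
n(Cl2) = 1840 / 70.90 = 25.95 mol
n/ν for Na = 88.73/2 = 44.37
n/ν for Cl2 = 25.95/1 = 25.95
Smallest n/ν is Cl2 → limiting reagent.
n(NaCl) = (2/1) × 25.95 = 51.90 mol
mass = 51.90 × 58.44 = 3033 g

3030 g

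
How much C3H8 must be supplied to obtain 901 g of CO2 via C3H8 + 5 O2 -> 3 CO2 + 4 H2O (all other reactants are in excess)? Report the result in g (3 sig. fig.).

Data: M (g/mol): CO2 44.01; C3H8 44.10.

n(CO2) = 901 / 44.01 = 20.47 mol
n(C3H8) = (1/3) × 20.47 = 6.823 mol
mass = 6.823 × 44.10 = 300.9 g

301 g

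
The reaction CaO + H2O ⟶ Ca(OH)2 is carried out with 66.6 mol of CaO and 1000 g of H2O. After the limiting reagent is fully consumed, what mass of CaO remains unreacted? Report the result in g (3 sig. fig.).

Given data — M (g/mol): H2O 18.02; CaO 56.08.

623 g

n(CaO) = 66.60 mol
n(H2O) = 1000 / 18.02 = 55.49 mol
n/ν → CaO: 66.60, H2O: 55.49; H2O is limiting.
CaO consumed = (1/1) × 55.49 = 55.49 mol
CaO remaining = 66.60 − 55.49 = 11.11 mol
mass = 11.11 × 56.08 = 623.0 g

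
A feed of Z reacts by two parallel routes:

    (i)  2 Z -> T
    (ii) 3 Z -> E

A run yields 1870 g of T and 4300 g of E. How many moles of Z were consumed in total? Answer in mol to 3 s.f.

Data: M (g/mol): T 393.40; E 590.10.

31.4 mol

n(T) = 1870 / 393.40 = 4.753 mol
n(E) = 4300 / 590.10 = 7.287 mol
n(Z) via (i) = (2/1)×4.753 = 9.506 mol
n(Z) via (ii) = (3/1)×7.287 = 21.86 mol
total n(Z) = 9.506 + 21.86 = 31.37 mol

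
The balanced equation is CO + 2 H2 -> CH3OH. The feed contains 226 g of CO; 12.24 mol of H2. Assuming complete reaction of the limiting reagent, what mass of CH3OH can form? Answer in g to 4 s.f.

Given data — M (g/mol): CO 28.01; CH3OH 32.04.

196.1 g

n(CO) = 226.0 / 28.01 = 8.069 mol
n(H2) = 12.24 mol
n/ν for CO = 8.069/1 = 8.069
n/ν for H2 = 12.24/2 = 6.120
Smallest n/ν is H2 → limiting reagent.
n(CH3OH) = (1/2) × 12.24 = 6.120 mol
mass = 6.120 × 32.04 = 196.1 g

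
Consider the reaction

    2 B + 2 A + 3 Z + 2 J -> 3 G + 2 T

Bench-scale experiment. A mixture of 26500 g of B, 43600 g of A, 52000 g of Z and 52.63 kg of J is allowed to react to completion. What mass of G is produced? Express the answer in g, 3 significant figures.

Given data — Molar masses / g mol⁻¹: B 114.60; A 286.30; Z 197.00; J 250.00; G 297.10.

67900 g

n(B) = 26500 / 114.60 = 231.2 mol
n(A) = 43600 / 286.30 = 152.3 mol
n(Z) = 52000 / 197.00 = 264.0 mol
n(J) = 52.63×1000 / 250.00 = 210.5 mol
n/ν for B = 231.2/2 = 115.6
n/ν for A = 152.3/2 = 76.15
n/ν for Z = 264.0/3 = 88.00
n/ν for J = 210.5/2 = 105.3
Smallest n/ν is A → limiting reagent.
n(G) = (3/2) × 152.3 = 228.5 mol
mass = 228.5 × 297.10 = 67890 g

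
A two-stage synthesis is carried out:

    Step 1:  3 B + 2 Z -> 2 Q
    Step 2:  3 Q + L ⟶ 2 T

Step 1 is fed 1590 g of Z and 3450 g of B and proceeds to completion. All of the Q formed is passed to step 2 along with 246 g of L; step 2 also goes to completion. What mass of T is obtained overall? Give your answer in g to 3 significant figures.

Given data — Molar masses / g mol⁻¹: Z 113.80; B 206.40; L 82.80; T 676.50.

Step 1:
n(Z) = 1590 / 113.80 = 13.97 mol
n(B) = 3450 / 206.40 = 16.72 mol
n/ν → Z: 6.985, B: 5.573; B is limiting.
n(Q) produced = (2/3) × 16.72 = 11.15 mol
Step 2:
n(Q) available = 11.15 mol
n(L) = 246.0 / 82.80 = 2.971 mol
n/ν → Q: 3.717, L: 2.971; L is limiting.
n(T) = (2/1) × 2.971 = 5.942 mol
mass = 5.942 × 676.50 = 4020 g

4020 g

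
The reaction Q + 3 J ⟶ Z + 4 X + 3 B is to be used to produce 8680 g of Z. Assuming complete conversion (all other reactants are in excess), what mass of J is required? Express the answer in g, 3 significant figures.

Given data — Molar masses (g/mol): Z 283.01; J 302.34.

n(Z) = 8680 / 283.01 = 30.67 mol
n(J) = (3/1) × 30.67 = 92.01 mol
mass = 92.01 × 302.34 = 27820 g

27800 g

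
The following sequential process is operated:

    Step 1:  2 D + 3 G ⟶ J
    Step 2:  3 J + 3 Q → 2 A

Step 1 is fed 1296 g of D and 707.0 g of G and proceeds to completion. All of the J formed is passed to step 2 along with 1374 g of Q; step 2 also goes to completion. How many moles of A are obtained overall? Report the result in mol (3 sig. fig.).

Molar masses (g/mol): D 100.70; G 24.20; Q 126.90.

4.29 mol

Step 1:
n(D) = 1296 / 100.70 = 12.87 mol
n(G) = 707.0 / 24.20 = 29.21 mol
n/ν for D = 12.87/2 = 6.435
n/ν for G = 29.21/3 = 9.737
Smallest n/ν is D → limiting reagent.
n(J) produced = (1/2) × 12.87 = 6.435 mol
Step 2:
n(J) available = 6.435 mol
n(Q) = 1374 / 126.90 = 10.83 mol
n/ν for J = 6.435/3 = 2.145
n/ν for Q = 10.83/3 = 3.610
Smallest n/ν is J → limiting reagent.
n(A) = (2/3) × 6.435 = 4.290 mol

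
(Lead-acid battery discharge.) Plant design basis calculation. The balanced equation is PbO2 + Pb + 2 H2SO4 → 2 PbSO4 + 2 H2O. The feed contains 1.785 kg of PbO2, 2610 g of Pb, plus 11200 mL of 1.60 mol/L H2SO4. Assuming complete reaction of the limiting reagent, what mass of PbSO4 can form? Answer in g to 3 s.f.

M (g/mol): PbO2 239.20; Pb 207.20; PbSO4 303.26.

n(PbO2) = 1.785×1000 / 239.20 = 7.462 mol
n(Pb) = 2610 / 207.20 = 12.60 mol
n(H2SO4) = 1.60 × 11200/1000 = 17.92 mol
n/ν for PbO2 = 7.462/1 = 7.462
n/ν for Pb = 12.60/1 = 12.60
n/ν for H2SO4 = 17.92/2 = 8.960
Smallest n/ν is PbO2 → limiting reagent.
n(PbSO4) = (2/1) × 7.462 = 14.92 mol
mass = 14.92 × 303.26 = 4525 g

4530 g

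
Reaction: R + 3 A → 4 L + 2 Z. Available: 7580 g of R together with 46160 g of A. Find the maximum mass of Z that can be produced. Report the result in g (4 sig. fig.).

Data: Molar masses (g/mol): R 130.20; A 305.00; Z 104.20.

n(R) = 7580 / 130.20 = 58.22 mol
n(A) = 46160 / 305.00 = 151.3 mol
n/ν for R = 58.22/1 = 58.22
n/ν for A = 151.3/3 = 50.43
Smallest n/ν is A → limiting reagent.
n(Z) = (2/3) × 151.3 = 100.9 mol
mass = 100.9 × 104.20 = 10510 g

10510 g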